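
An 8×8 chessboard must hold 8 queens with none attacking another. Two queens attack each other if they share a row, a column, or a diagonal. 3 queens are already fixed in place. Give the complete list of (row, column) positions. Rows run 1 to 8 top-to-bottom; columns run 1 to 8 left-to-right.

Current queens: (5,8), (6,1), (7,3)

(1,7) (2,4) (3,2) (4,5) (5,8) (6,1) (7,3) (8,6)

Row 1: attacked by (5,8)→{4,8}; (6,1)→{1,6}; (7,3)→{3}. Safe: 2, 5, 7. Place at column 7.
Row 2: attacked by (1,7)→{6,7,8}; (5,8)→{5,8}; (6,1)→{1,5}; (7,3)→{3,8}. Safe: 2, 4. Place at column 4.
Row 3: attacked by (1,7)→{5,7}; (2,4)→{3,4,5}; (5,8)→{6,8}; (6,1)→{1,4}; (7,3)→{3,7}. Safe: 2. Place at column 2.
Row 4: attacked by (1,7)→{4,7}; (2,4)→{2,4,6}; (3,2)→{1,2,3}; (5,8)→{7,8}; (6,1)→{1,3}; (7,3)→{3,6}. Safe: 5. Place at column 5.
Row 8: attacked by (1,7)→{7}; (2,4)→{4}; (3,2)→{2,7}; (4,5)→{1,5}; (5,8)→{5,8}; (6,1)→{1,3}; (7,3)→{2,3,4}. Safe: 6. Place at column 6.
Columns [7, 4, 2, 5, 8, 1, 3, 6], r−c [-6, -2, 1, -1, -3, 5, 4, 2], r+c [8, 6, 5, 9, 13, 7, 10, 14] are all distinct, so no two queens attack.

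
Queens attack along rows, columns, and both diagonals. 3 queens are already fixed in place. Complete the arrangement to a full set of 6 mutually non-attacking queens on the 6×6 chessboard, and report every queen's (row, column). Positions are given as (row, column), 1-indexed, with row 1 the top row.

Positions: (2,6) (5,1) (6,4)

(1,3) (2,6) (3,2) (4,5) (5,1) (6,4)

Row 1: attacked by (2,6)→{5,6}; (5,1)→{1,5}; (6,4)→{4}. Safe: 2, 3. Place at column 3.
Row 3: attacked by (1,3)→{1,3,5}; (2,6)→{5,6}; (5,1)→{1,3}; (6,4)→{1,4}. Safe: 2. Place at column 2.
Row 4: attacked by (1,3)→{3,6}; (2,6)→{4,6}; (3,2)→{1,2,3}; (5,1)→{1,2}; (6,4)→{2,4,6}. Safe: 5. Place at column 5.
Columns [3, 6, 2, 5, 1, 4], r−c [-2, -4, 1, -1, 4, 2], r+c [4, 8, 5, 9, 6, 10] are all distinct, so no two queens attack.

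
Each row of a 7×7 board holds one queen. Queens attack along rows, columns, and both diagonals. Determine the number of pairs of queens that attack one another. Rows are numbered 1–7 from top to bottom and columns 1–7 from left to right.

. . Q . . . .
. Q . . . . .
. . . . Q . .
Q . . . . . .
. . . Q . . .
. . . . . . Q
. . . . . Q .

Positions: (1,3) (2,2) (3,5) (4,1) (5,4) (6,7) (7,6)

Same diagonal: (1,3)–(2,2) (|1−2| = |3−2| = 1); (1,3)–(3,5) (|1−3| = |3−5| = 2); (5,4)–(7,6) (|5−7| = |4−6| = 2); (6,7)–(7,6) (|6−7| = |7−6| = 1).
Total attacking pairs: 4.

4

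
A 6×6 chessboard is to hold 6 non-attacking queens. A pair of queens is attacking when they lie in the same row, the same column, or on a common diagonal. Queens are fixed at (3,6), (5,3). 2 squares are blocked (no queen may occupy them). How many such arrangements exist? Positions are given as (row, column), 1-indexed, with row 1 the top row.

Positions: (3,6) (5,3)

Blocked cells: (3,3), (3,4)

1

Branch on row 1: col 1 → 0; col 2 → 1; col 5 → 0.
Sum: 0 + 1 + 0 = 1.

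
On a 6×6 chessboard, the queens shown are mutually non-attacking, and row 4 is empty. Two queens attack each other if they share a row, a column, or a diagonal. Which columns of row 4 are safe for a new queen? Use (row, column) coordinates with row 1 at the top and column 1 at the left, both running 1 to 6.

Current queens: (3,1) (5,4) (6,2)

(3,1) attacks row 4 at column 1 and diagonals 2.
(5,4) attacks row 4 at column 4 and diagonals 3, 5.
(6,2) attacks row 4 at column 2 and diagonals 4.
Attacked columns: {1, 2, 3, 4, 5}. Safe: {6}.

columns 6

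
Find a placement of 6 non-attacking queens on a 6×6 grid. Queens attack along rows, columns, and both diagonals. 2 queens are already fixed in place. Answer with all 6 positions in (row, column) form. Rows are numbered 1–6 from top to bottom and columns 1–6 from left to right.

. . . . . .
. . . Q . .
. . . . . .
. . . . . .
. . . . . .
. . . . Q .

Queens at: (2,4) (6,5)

Row 1: attacked by (2,4)→{3,4,5}; (6,5)→{5}. Safe: 1, 2, 6. Place at column 2.
Row 3: attacked by (1,2)→{2,4}; (2,4)→{3,4,5}; (6,5)→{2,5}. Safe: 1, 6. Place at column 6.
Row 4: attacked by (1,2)→{2,5}; (2,4)→{2,4,6}; (3,6)→{5,6}; (6,5)→{3,5}. Safe: 1. Place at column 1.
Row 5: attacked by (1,2)→{2,6}; (2,4)→{1,4}; (3,6)→{4,6}; (4,1)→{1,2}; (6,5)→{4,5,6}. Safe: 3. Place at column 3.
Columns [2, 4, 6, 1, 3, 5], r−c [-1, -2, -3, 3, 2, 1], r+c [3, 6, 9, 5, 8, 11] are all distinct, so no two queens attack.

(1,2) (2,4) (3,6) (4,1) (5,3) (6,5)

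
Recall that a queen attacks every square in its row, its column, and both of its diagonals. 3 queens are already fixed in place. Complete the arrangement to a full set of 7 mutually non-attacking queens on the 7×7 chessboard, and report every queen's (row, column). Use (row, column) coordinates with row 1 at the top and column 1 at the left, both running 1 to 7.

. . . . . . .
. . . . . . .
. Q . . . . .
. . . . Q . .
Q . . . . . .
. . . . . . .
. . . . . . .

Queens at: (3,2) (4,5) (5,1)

(1,3) (2,6) (3,2) (4,5) (5,1) (6,4) (7,7)

Row 1: attacked by (3,2)→{2,4}; (4,5)→{2,5}; (5,1)→{1,5}. Safe: 3, 6, 7. Place at column 3.
Row 2: attacked by (1,3)→{2,3,4}; (3,2)→{1,2,3}; (4,5)→{3,5,7}; (5,1)→{1,4}. Safe: 6. Place at column 6.
Row 6: attacked by (1,3)→{3}; (2,6)→{2,6}; (3,2)→{2,5}; (4,5)→{3,5,7}; (5,1)→{1,2}. Safe: 4. Place at column 4.
Row 7: attacked by (1,3)→{3}; (2,6)→{1,6}; (3,2)→{2,6}; (4,5)→{2,5}; (5,1)→{1,3}; (6,4)→{3,4,5}. Safe: 7. Place at column 7.
Columns [3, 6, 2, 5, 1, 4, 7], r−c [-2, -4, 1, -1, 4, 2, 0], r+c [4, 8, 5, 9, 6, 10, 14] are all distinct, so no two queens attack.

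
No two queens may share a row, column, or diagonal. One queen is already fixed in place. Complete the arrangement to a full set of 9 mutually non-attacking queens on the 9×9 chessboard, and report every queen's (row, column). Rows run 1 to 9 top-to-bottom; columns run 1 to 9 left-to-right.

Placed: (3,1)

Row 1: attacked by (3,1)→{1,3}. Safe: 2, 4, 5, 6, 7, 8, 9. Place at column 2.
Row 2: attacked by (1,2)→{1,2,3}; (3,1)→{1,2}. Safe: 4, 5, 6, 7, 8, 9. Place at column 4.
Row 4: attacked by (1,2)→{2,5}; (2,4)→{2,4,6}; (3,1)→{1,2}. Safe: 3, 7, 8, 9. Place at column 7.
Row 5: attacked by (1,2)→{2,6}; (2,4)→{1,4,7}; (3,1)→{1,3}; (4,7)→{6,7,8}. Safe: 5, 9. Place at column 9.
Row 6: attacked by (1,2)→{2,7}; (2,4)→{4,8}; (3,1)→{1,4}; (4,7)→{5,7,9}; (5,9)→{8,9}. Safe: 3, 6. Place at column 6.
Row 7: attacked by (1,2)→{2,8}; (2,4)→{4,9}; (3,1)→{1,5}; (4,7)→{4,7}; (5,9)→{7,9}; (6,6)→{5,6,7}. Safe: 3. Place at column 3.
Row 8: attacked by (1,2)→{2,9}; (2,4)→{4}; (3,1)→{1,6}; (4,7)→{3,7}; (5,9)→{6,9}; (6,6)→{4,6,8}; (7,3)→{2,3,4}. Safe: 5. Place at column 5.
Row 9: attacked by (1,2)→{2}; (2,4)→{4}; (3,1)→{1,7}; (4,7)→{2,7}; (5,9)→{5,9}; (6,6)→{3,6,9}; (7,3)→{1,3,5}; (8,5)→{4,5,6}. Safe: 8. Place at column 8.
Columns [2, 4, 1, 7, 9, 6, 3, 5, 8], r−c [-1, -2, 2, -3, -4, 0, 4, 3, 1], r+c [3, 6, 4, 11, 14, 12, 10, 13, 17] are all distinct, so no two queens attack.

(1,2) (2,4) (3,1) (4,7) (5,9) (6,6) (7,3) (8,5) (9,8)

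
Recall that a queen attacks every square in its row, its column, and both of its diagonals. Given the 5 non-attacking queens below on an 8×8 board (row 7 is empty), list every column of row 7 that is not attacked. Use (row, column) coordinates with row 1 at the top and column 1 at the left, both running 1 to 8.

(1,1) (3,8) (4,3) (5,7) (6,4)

columns 2

(1,1) attacks row 7 at column 1 and diagonals 7.
(3,8) attacks row 7 at column 8 and diagonals 4.
(4,3) attacks row 7 at column 3 and diagonals 6.
(5,7) attacks row 7 at column 7 and diagonals 5.
(6,4) attacks row 7 at column 4 and diagonals 3, 5.
Attacked columns: {1, 3, 4, 5, 6, 7, 8}. Safe: {2}.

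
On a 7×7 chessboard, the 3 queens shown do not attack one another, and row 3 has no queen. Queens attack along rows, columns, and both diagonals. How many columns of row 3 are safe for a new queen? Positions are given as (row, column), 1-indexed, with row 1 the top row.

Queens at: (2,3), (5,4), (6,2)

(2,3) attacks row 3 at column 3 and diagonals 2, 4.
(5,4) attacks row 3 at column 4 and diagonals 2, 6.
(6,2) attacks row 3 at column 2 and diagonals 5.
Attacked columns: {2, 3, 4, 5, 6}. Safe: {1, 7}.

2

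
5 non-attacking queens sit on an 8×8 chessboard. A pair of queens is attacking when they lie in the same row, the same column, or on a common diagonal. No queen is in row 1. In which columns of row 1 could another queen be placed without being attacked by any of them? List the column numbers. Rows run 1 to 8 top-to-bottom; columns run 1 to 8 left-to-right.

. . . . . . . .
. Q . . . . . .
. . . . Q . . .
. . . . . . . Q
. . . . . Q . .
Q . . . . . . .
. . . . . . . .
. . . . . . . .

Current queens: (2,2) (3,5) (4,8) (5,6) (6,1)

columns 4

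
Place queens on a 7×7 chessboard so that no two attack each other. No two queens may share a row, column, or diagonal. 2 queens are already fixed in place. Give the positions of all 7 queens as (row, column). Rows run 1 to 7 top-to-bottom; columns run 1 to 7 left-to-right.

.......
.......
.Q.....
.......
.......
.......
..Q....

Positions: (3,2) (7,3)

(1,5) (2,7) (3,2) (4,4) (5,6) (6,1) (7,3)

Row 1: attacked by (3,2)→{2,4}; (7,3)→{3}. Safe: 1, 5, 6, 7. Place at column 5.
Row 2: attacked by (1,5)→{4,5,6}; (3,2)→{1,2,3}; (7,3)→{3}. Safe: 7. Place at column 7.
Row 4: attacked by (1,5)→{2,5}; (2,7)→{5,7}; (3,2)→{1,2,3}; (7,3)→{3,6}. Safe: 4. Place at column 4.
Row 5: attacked by (1,5)→{1,5}; (2,7)→{4,7}; (3,2)→{2,4}; (4,4)→{3,4,5}; (7,3)→{1,3,5}. Safe: 6. Place at column 6.
Row 6: attacked by (1,5)→{5}; (2,7)→{3,7}; (3,2)→{2,5}; (4,4)→{2,4,6}; (5,6)→{5,6,7}; (7,3)→{2,3,4}. Safe: 1. Place at column 1.
Columns [5, 7, 2, 4, 6, 1, 3], r−c [-4, -5, 1, 0, -1, 5, 4], r+c [6, 9, 5, 8, 11, 7, 10] are all distinct, so no two queens attack.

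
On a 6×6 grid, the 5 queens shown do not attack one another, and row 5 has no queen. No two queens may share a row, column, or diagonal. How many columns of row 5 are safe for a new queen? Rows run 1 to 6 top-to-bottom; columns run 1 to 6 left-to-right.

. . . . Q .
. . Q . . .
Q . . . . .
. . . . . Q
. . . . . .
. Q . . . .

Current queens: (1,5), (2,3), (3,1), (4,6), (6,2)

1

(1,5) attacks row 5 at column 5 and diagonals 1.
(2,3) attacks row 5 at column 3 and diagonals 6.
(3,1) attacks row 5 at column 1 and diagonals 3.
(4,6) attacks row 5 at column 6 and diagonals 5.
(6,2) attacks row 5 at column 2 and diagonals 1, 3.
Attacked columns: {1, 2, 3, 5, 6}. Safe: {4}.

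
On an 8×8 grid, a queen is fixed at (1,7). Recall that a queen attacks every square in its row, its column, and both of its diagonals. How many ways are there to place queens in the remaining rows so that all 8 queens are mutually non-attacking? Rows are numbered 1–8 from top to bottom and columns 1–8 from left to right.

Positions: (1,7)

8

Branch on row 2: col 1 → 1; col 2 → 2; col 3 → 2; col 4 → 2; col 5 → 1.
Sum: 1 + 2 + 2 + 2 + 1 = 8.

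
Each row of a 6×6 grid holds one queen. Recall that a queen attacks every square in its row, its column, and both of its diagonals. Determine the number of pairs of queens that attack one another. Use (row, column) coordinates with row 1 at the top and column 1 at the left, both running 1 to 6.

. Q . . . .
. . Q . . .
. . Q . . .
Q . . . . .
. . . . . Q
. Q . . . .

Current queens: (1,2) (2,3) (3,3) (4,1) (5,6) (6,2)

6

Same column: (1,2)–(6,2) (column 2); (2,3)–(3,3) (column 3).
Same diagonal: (1,2)–(2,3) (|1−2| = |2−3| = 1); (1,2)–(5,6) (|1−5| = |2−6| = 4); (2,3)–(4,1) (|2−4| = |3−1| = 2); (2,3)–(5,6) (|2−5| = |3−6| = 3).
Total attacking pairs: 6.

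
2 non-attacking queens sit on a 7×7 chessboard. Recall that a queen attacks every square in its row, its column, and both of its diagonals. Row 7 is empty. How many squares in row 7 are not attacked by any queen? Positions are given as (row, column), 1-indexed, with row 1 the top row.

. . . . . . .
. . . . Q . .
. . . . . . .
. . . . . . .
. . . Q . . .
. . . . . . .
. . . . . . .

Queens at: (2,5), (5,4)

3

(2,5) attacks row 7 at column 5.
(5,4) attacks row 7 at column 4 and diagonals 2, 6.
Attacked columns: {2, 4, 5, 6}. Safe: {1, 3, 7}.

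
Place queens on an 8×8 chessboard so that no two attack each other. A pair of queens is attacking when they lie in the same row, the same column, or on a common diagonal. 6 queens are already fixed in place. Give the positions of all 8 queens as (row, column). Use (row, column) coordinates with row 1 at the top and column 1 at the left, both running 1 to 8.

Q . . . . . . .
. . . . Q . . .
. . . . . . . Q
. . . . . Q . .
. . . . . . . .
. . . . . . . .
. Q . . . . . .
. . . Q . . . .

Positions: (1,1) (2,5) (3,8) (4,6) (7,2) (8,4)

(1,1) (2,5) (3,8) (4,6) (5,3) (6,7) (7,2) (8,4)

Row 5: attacked by (1,1)→{1,5}; (2,5)→{2,5,8}; (3,8)→{6,8}; (4,6)→{5,6,7}; (7,2)→{2,4}; (8,4)→{1,4,7}. Safe: 3. Place at column 3.
Row 6: attacked by (1,1)→{1,6}; (2,5)→{1,5}; (3,8)→{5,8}; (4,6)→{4,6,8}; (5,3)→{2,3,4}; (7,2)→{1,2,3}; (8,4)→{2,4,6}. Safe: 7. Place at column 7.
Columns [1, 5, 8, 6, 3, 7, 2, 4], r−c [0, -3, -5, -2, 2, -1, 5, 4], r+c [2, 7, 11, 10, 8, 13, 9, 12] are all distinct, so no two queens attack.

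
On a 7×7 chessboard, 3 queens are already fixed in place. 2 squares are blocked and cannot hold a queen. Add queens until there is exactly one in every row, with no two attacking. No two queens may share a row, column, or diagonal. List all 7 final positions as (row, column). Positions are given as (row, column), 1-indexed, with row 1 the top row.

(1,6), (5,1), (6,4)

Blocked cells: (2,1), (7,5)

(1,6) (2,3) (3,5) (4,7) (5,1) (6,4) (7,2)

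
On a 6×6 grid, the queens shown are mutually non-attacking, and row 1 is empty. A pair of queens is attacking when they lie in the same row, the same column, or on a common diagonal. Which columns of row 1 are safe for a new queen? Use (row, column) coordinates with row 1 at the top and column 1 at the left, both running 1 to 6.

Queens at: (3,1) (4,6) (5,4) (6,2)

(3,1) attacks row 1 at column 1 and diagonals 3.
(4,6) attacks row 1 at column 6 and diagonals 3.
(5,4) attacks row 1 at column 4.
(6,2) attacks row 1 at column 2.
Attacked columns: {1, 2, 3, 4, 6}. Safe: {5}.

columns 5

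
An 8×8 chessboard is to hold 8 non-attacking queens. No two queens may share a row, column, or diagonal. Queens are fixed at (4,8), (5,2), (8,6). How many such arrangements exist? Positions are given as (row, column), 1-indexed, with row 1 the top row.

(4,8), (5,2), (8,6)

2

Branch on row 1: col 1 → 0; col 3 → 0; col 4 → 2; col 7 → 0.
Sum: 0 + 0 + 2 + 0 = 2.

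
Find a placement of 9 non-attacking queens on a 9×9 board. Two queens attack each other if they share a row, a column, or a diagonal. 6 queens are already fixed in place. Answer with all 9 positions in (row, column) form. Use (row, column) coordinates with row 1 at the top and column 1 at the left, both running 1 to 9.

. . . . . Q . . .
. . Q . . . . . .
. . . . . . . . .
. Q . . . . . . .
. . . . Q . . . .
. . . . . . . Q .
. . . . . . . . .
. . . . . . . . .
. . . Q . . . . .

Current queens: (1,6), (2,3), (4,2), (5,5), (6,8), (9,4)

(1,6) (2,3) (3,9) (4,2) (5,5) (6,8) (7,1) (8,7) (9,4)

Row 3: attacked by (1,6)→{4,6,8}; (2,3)→{2,3,4}; (4,2)→{1,2,3}; (5,5)→{3,5,7}; (6,8)→{5,8}; (9,4)→{4}. Safe: 9. Place at column 9.
Row 7: attacked by (1,6)→{6}; (2,3)→{3,8}; (3,9)→{5,9}; (4,2)→{2,5}; (5,5)→{3,5,7}; (6,8)→{7,8,9}; (9,4)→{2,4,6}. Safe: 1. Place at column 1.
Row 8: attacked by (1,6)→{6}; (2,3)→{3,9}; (3,9)→{4,9}; (4,2)→{2,6}; (5,5)→{2,5,8}; (6,8)→{6,8}; (7,1)→{1,2}; (9,4)→{3,4,5}. Safe: 7. Place at column 7.
Columns [6, 3, 9, 2, 5, 8, 1, 7, 4], r−c [-5, -1, -6, 2, 0, -2, 6, 1, 5], r+c [7, 5, 12, 6, 10, 14, 8, 15, 13] are all distinct, so no two queens attack.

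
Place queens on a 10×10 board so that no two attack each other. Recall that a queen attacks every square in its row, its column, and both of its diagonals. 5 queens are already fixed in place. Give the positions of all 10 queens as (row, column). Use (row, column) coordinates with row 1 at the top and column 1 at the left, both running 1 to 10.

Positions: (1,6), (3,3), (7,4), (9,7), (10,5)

(1,6) (2,1) (3,3) (4,10) (5,8) (6,2) (7,4) (8,9) (9,7) (10,5)

Row 2: attacked by (1,6)→{5,6,7}; (3,3)→{2,3,4}; (7,4)→{4,9}; (9,7)→{7}; (10,5)→{5}. Safe: 1, 8, 10. Place at column 1.
Row 4: attacked by (1,6)→{3,6,9}; (2,1)→{1,3}; (3,3)→{2,3,4}; (7,4)→{1,4,7}; (9,7)→{2,7}; (10,5)→{5}. Safe: 8, 10. Place at column 10.
Row 5: attacked by (1,6)→{2,6,10}; (2,1)→{1,4}; (3,3)→{1,3,5}; (4,10)→{9,10}; (7,4)→{2,4,6}; (9,7)→{3,7}; (10,5)→{5,10}. Safe: 8. Place at column 8.
Row 6: attacked by (1,6)→{1,6}; (2,1)→{1,5}; (3,3)→{3,6}; (4,10)→{8,10}; (5,8)→{7,8,9}; (7,4)→{3,4,5}; (9,7)→{4,7,10}; (10,5)→{1,5,9}. Safe: 2. Place at column 2.
Row 8: attacked by (1,6)→{6}; (2,1)→{1,7}; (3,3)→{3,8}; (4,10)→{6,10}; (5,8)→{5,8}; (6,2)→{2,4}; (7,4)→{3,4,5}; (9,7)→{6,7,8}; (10,5)→{3,5,7}. Safe: 9. Place at column 9.
Columns [6, 1, 3, 10, 8, 2, 4, 9, 7, 5], r−c [-5, 1, 0, -6, -3, 4, 3, -1, 2, 5], r+c [7, 3, 6, 14, 13, 8, 11, 17, 16, 15] are all distinct, so no two queens attack.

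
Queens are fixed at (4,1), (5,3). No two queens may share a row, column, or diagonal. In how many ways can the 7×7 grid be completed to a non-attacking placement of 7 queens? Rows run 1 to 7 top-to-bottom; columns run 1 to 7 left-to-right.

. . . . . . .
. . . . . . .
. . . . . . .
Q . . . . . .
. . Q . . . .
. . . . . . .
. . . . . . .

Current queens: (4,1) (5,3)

Branch on row 1: col 2 → 1; col 5 → 0; col 6 → 1.
Sum: 1 + 0 + 1 = 2.

2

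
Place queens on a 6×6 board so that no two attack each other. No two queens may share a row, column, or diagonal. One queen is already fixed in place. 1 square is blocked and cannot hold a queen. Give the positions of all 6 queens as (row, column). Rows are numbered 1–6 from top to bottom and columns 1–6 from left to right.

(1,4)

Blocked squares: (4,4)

(1,4) (2,1) (3,5) (4,2) (5,6) (6,3)

Row 2: attacked by (1,4)→{3,4,5}. Safe: 1, 2, 6. Place at column 1.
Row 3: attacked by (1,4)→{2,4,6}; (2,1)→{1,2}. Safe: 3, 5. Place at column 5.
Row 4: attacked by (1,4)→{1,4}; (2,1)→{1,3}; (3,5)→{4,5,6}. Blocked: 4. Safe: 2. Place at column 2.
Row 5: attacked by (1,4)→{4}; (2,1)→{1,4}; (3,5)→{3,5}; (4,2)→{1,2,3}. Safe: 6. Place at column 6.
Row 6: attacked by (1,4)→{4}; (2,1)→{1,5}; (3,5)→{2,5}; (4,2)→{2,4}; (5,6)→{5,6}. Safe: 3. Place at column 3.
Columns [4, 1, 5, 2, 6, 3], r−c [-3, 1, -2, 2, -1, 3], r+c [5, 3, 8, 6, 11, 9] are all distinct, so no two queens attack.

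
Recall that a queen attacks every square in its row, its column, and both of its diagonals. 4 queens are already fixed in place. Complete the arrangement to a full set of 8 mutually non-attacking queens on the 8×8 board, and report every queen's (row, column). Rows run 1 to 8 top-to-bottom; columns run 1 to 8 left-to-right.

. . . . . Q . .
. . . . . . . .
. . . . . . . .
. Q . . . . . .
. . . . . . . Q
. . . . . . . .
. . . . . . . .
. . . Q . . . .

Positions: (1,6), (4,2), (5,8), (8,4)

(1,6) (2,3) (3,7) (4,2) (5,8) (6,5) (7,1) (8,4)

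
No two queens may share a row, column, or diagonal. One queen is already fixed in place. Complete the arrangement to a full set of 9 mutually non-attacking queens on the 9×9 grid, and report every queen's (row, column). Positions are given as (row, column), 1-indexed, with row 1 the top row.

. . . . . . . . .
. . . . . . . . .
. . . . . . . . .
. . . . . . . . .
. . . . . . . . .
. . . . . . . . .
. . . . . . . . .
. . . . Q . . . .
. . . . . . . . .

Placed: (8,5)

(1,7) (2,4) (3,1) (4,3) (5,9) (6,6) (7,8) (8,5) (9,2)

Row 1: attacked by (8,5)→{5}. Safe: 1, 2, 3, 4, 6, 7, 8, 9. Place at column 7.
Row 2: attacked by (1,7)→{6,7,8}; (8,5)→{5}. Safe: 1, 2, 3, 4, 9. Place at column 4.
Row 3: attacked by (1,7)→{5,7,9}; (2,4)→{3,4,5}; (8,5)→{5}. Safe: 1, 2, 6, 8. Place at column 1.
Row 4: attacked by (1,7)→{4,7}; (2,4)→{2,4,6}; (3,1)→{1,2}; (8,5)→{1,5,9}. Safe: 3, 8. Place at column 3.
Row 5: attacked by (1,7)→{3,7}; (2,4)→{1,4,7}; (3,1)→{1,3}; (4,3)→{2,3,4}; (8,5)→{2,5,8}. Safe: 6, 9. Place at column 9.
Row 6: attacked by (1,7)→{2,7}; (2,4)→{4,8}; (3,1)→{1,4}; (4,3)→{1,3,5}; (5,9)→{8,9}; (8,5)→{3,5,7}. Safe: 6. Place at column 6.
Row 7: attacked by (1,7)→{1,7}; (2,4)→{4,9}; (3,1)→{1,5}; (4,3)→{3,6}; (5,9)→{7,9}; (6,6)→{5,6,7}; (8,5)→{4,5,6}. Safe: 2, 8. Place at column 8.
Row 9: attacked by (1,7)→{7}; (2,4)→{4}; (3,1)→{1,7}; (4,3)→{3,8}; (5,9)→{5,9}; (6,6)→{3,6,9}; (7,8)→{6,8}; (8,5)→{4,5,6}. Safe: 2. Place at column 2.
Columns [7, 4, 1, 3, 9, 6, 8, 5, 2], r−c [-6, -2, 2, 1, -4, 0, -1, 3, 7], r+c [8, 6, 4, 7, 14, 12, 15, 13, 11] are all distinct, so no two queens attack.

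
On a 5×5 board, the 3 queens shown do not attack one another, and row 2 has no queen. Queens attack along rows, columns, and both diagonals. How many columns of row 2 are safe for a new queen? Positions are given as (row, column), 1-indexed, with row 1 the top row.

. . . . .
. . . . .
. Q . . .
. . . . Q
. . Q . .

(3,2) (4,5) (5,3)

(3,2) attacks row 2 at column 2 and diagonals 1, 3.
(4,5) attacks row 2 at column 5 and diagonals 3.
(5,3) attacks row 2 at column 3.
Attacked columns: {1, 2, 3, 5}. Safe: {4}.

1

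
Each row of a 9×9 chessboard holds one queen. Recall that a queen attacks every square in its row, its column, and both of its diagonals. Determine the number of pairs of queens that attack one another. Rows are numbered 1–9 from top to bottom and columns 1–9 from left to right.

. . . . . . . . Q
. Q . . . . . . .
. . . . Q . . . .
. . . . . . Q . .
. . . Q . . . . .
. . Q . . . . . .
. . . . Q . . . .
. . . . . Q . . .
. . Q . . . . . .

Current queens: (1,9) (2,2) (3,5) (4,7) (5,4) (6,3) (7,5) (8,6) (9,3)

Same column: (3,5)–(7,5) (column 5); (6,3)–(9,3) (column 3).
Same diagonal: (5,4)–(6,3) (|5−6| = |4−3| = 1); (7,5)–(8,6) (|7−8| = |5−6| = 1); (7,5)–(9,3) (|7−9| = |5−3| = 2).
Total attacking pairs: 5.

5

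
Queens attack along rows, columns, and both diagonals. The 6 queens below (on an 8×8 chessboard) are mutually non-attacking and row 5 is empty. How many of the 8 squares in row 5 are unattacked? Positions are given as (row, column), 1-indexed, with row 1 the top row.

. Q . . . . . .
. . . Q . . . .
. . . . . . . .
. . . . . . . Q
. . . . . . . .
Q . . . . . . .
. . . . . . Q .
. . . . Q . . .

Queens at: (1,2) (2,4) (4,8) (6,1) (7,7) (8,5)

(1,2) attacks row 5 at column 2 and diagonals 6.
(2,4) attacks row 5 at column 4 and diagonals 1, 7.
(4,8) attacks row 5 at column 8 and diagonals 7.
(6,1) attacks row 5 at column 1 and diagonals 2.
(7,7) attacks row 5 at column 7 and diagonals 5.
(8,5) attacks row 5 at column 5 and diagonals 2, 8.
Attacked columns: {1, 2, 4, 5, 6, 7, 8}. Safe: {3}.

1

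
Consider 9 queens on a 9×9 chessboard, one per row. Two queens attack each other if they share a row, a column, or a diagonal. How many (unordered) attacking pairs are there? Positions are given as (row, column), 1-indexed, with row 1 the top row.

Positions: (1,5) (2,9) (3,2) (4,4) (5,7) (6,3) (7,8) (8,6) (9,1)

0

All columns are distinct and no two queens satisfy |Δrow| = |Δcol|, so no pair attacks.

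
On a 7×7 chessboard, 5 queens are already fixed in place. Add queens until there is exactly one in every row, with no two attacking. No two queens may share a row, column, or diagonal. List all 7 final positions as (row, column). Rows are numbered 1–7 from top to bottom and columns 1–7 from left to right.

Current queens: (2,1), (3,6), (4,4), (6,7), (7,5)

(1,3) (2,1) (3,6) (4,4) (5,2) (6,7) (7,5)

Row 1: attacked by (2,1)→{1,2}; (3,6)→{4,6}; (4,4)→{1,4,7}; (6,7)→{2,7}; (7,5)→{5}. Safe: 3. Place at column 3.
Row 5: attacked by (1,3)→{3,7}; (2,1)→{1,4}; (3,6)→{4,6}; (4,4)→{3,4,5}; (6,7)→{6,7}; (7,5)→{3,5,7}. Safe: 2. Place at column 2.
Columns [3, 1, 6, 4, 2, 7, 5], r−c [-2, 1, -3, 0, 3, -1, 2], r+c [4, 3, 9, 8, 7, 13, 12] are all distinct, so no two queens attack.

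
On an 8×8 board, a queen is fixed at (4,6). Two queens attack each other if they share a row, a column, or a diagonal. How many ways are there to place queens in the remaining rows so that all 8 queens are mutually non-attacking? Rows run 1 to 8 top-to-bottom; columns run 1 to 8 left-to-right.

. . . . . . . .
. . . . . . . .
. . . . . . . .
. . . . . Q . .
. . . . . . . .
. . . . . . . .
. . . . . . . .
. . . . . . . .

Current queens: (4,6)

Branch on row 1: col 1 → 2; col 2 → 1; col 4 → 1; col 5 → 6; col 7 → 1; col 8 → 1.
Sum: 2 + 1 + 1 + 6 + 1 + 1 = 12.

12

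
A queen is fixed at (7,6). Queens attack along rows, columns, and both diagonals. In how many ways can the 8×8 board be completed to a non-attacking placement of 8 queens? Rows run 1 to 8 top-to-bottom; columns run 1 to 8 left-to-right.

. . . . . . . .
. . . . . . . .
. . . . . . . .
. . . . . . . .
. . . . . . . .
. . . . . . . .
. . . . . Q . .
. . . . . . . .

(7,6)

Branch on row 1: col 1 → 1; col 2 → 3; col 3 → 0; col 4 → 3; col 5 → 6; col 7 → 1; col 8 → 0.
Sum: 1 + 3 + 0 + 3 + 6 + 1 + 0 = 14.

14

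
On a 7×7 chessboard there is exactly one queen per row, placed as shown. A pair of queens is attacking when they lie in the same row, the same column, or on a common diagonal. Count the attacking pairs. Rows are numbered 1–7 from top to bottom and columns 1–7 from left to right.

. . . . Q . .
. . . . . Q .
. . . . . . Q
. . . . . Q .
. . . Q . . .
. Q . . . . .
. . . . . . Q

7

Same column: (2,6)–(4,6) (column 6); (3,7)–(7,7) (column 7).
Same diagonal: (1,5)–(2,6) (|1−2| = |5−6| = 1); (1,5)–(3,7) (|1−3| = |5−7| = 2); (2,6)–(3,7) (|2−3| = |6−7| = 1); (2,6)–(6,2) (|2−6| = |6−2| = 4); (3,7)–(4,6) (|3−4| = |7−6| = 1).
Total attacking pairs: 7.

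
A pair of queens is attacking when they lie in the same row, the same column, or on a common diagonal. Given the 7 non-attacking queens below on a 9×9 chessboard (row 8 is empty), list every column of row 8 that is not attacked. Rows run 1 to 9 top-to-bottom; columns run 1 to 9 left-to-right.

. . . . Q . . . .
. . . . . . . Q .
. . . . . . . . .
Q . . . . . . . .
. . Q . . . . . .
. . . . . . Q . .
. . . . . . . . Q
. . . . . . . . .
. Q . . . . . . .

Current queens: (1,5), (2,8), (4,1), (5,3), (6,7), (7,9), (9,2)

columns 4

(1,5) attacks row 8 at column 5.
(2,8) attacks row 8 at column 8 and diagonals 2.
(4,1) attacks row 8 at column 1 and diagonals 5.
(5,3) attacks row 8 at column 3 and diagonals 6.
(6,7) attacks row 8 at column 7 and diagonals 5, 9.
(7,9) attacks row 8 at column 9 and diagonals 8.
(9,2) attacks row 8 at column 2 and diagonals 1, 3.
Attacked columns: {1, 2, 3, 5, 6, 7, 8, 9}. Safe: {4}.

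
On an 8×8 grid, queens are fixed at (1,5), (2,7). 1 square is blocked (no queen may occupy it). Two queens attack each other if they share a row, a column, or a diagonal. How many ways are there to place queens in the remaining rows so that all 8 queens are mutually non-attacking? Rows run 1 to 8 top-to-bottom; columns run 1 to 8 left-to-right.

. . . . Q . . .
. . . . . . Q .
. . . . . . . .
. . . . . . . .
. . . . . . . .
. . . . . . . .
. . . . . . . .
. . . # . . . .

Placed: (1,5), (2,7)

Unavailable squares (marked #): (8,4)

Branch on row 3: col 1 → 2; col 2 → 2; col 4 → 1.
Sum: 2 + 2 + 1 = 5.

5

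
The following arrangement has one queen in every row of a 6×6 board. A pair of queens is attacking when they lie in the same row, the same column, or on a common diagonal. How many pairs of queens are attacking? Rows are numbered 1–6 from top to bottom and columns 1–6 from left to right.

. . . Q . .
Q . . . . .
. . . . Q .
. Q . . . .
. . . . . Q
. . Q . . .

All columns are distinct and no two queens satisfy |Δrow| = |Δcol|, so no pair attacks.

0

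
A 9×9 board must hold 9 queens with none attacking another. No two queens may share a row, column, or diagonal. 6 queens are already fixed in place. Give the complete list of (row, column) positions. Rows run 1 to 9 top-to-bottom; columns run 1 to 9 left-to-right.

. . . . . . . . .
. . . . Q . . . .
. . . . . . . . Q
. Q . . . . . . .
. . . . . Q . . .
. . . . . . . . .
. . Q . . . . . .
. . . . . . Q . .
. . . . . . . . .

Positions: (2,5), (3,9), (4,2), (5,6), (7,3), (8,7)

Row 1: attacked by (2,5)→{4,5,6}; (3,9)→{7,9}; (4,2)→{2,5}; (5,6)→{2,6}; (7,3)→{3,9}; (8,7)→{7}. Safe: 1, 8. Place at column 1.
Row 6: attacked by (1,1)→{1,6}; (2,5)→{1,5,9}; (3,9)→{6,9}; (4,2)→{2,4}; (5,6)→{5,6,7}; (7,3)→{2,3,4}; (8,7)→{5,7,9}. Safe: 8. Place at column 8.
Row 9: attacked by (1,1)→{1,9}; (2,5)→{5}; (3,9)→{3,9}; (4,2)→{2,7}; (5,6)→{2,6}; (6,8)→{5,8}; (7,3)→{1,3,5}; (8,7)→{6,7,8}. Safe: 4. Place at column 4.
Columns [1, 5, 9, 2, 6, 8, 3, 7, 4], r−c [0, -3, -6, 2, -1, -2, 4, 1, 5], r+c [2, 7, 12, 6, 11, 14, 10, 15, 13] are all distinct, so no two queens attack.

(1,1) (2,5) (3,9) (4,2) (5,6) (6,8) (7,3) (8,7) (9,4)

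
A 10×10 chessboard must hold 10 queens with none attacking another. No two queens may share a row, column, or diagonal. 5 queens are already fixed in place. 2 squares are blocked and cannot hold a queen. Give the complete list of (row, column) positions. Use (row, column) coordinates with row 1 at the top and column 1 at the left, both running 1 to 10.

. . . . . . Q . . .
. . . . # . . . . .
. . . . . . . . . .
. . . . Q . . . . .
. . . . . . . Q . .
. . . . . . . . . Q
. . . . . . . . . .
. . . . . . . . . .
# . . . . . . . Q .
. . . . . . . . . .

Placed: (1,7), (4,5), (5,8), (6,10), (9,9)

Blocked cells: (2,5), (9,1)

(1,7) (2,4) (3,2) (4,5) (5,8) (6,10) (7,3) (8,6) (9,9) (10,1)

Row 2: attacked by (1,7)→{6,7,8}; (4,5)→{3,5,7}; (5,8)→{5,8}; (6,10)→{6,10}; (9,9)→{2,9}. Blocked: 5. Safe: 1, 4. Place at column 4.
Row 3: attacked by (1,7)→{5,7,9}; (2,4)→{3,4,5}; (4,5)→{4,5,6}; (5,8)→{6,8,10}; (6,10)→{7,10}; (9,9)→{3,9}. Safe: 1, 2. Place at column 2.
Row 7: attacked by (1,7)→{1,7}; (2,4)→{4,9}; (3,2)→{2,6}; (4,5)→{2,5,8}; (5,8)→{6,8,10}; (6,10)→{9,10}; (9,9)→{7,9}. Safe: 3. Place at column 3.
Row 8: attacked by (1,7)→{7}; (2,4)→{4,10}; (3,2)→{2,7}; (4,5)→{1,5,9}; (5,8)→{5,8}; (6,10)→{8,10}; (7,3)→{2,3,4}; (9,9)→{8,9,10}. Safe: 6. Place at column 6.
Row 10: attacked by (1,7)→{7}; (2,4)→{4}; (3,2)→{2,9}; (4,5)→{5}; (5,8)→{3,8}; (6,10)→{6,10}; (7,3)→{3,6}; (8,6)→{4,6,8}; (9,9)→{8,9,10}. Safe: 1. Place at column 1.
Columns [7, 4, 2, 5, 8, 10, 3, 6, 9, 1], r−c [-6, -2, 1, -1, -3, -4, 4, 2, 0, 9], r+c [8, 6, 5, 9, 13, 16, 10, 14, 18, 11] are all distinct, so no two queens attack.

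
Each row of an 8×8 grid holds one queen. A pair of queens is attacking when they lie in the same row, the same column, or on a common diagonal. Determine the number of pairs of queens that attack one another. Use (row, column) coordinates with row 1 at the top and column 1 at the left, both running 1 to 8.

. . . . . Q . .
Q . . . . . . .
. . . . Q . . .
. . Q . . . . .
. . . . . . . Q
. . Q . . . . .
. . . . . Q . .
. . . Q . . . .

7

Same column: (1,6)–(7,6) (column 6); (4,3)–(6,3) (column 3).
Same diagonal: (1,6)–(4,3) (|1−4| = |6−3| = 3); (2,1)–(4,3) (|2−4| = |1−3| = 2); (2,1)–(7,6) (|2−7| = |1−6| = 5); (4,3)–(7,6) (|4−7| = |3−6| = 3); (5,8)–(7,6) (|5−7| = |8−6| = 2).
Total attacking pairs: 7.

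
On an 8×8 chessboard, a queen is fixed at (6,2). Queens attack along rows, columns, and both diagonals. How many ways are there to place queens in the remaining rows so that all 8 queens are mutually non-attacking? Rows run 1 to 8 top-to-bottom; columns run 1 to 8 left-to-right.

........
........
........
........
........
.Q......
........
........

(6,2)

14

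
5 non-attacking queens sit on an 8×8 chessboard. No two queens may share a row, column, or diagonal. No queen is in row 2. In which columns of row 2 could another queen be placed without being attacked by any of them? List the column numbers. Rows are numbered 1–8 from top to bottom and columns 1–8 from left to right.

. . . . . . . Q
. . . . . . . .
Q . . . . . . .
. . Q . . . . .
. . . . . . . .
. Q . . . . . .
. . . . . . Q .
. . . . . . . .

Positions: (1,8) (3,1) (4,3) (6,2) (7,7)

(1,8) attacks row 2 at column 8 and diagonals 7.
(3,1) attacks row 2 at column 1 and diagonals 2.
(4,3) attacks row 2 at column 3 and diagonals 1, 5.
(6,2) attacks row 2 at column 2 and diagonals 6.
(7,7) attacks row 2 at column 7 and diagonals 2.
Attacked columns: {1, 2, 3, 5, 6, 7, 8}. Safe: {4}.

columns 4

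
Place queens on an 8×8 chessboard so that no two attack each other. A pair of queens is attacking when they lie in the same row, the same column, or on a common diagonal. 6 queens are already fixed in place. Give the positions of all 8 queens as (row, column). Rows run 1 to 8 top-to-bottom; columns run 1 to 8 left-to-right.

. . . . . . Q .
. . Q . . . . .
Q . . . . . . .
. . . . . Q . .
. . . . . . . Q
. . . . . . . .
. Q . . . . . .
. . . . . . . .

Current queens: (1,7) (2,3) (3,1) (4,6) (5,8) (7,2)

Row 6: attacked by (1,7)→{2,7}; (2,3)→{3,7}; (3,1)→{1,4}; (4,6)→{4,6,8}; (5,8)→{7,8}; (7,2)→{1,2,3}. Safe: 5. Place at column 5.
Row 8: attacked by (1,7)→{7}; (2,3)→{3}; (3,1)→{1,6}; (4,6)→{2,6}; (5,8)→{5,8}; (6,5)→{3,5,7}; (7,2)→{1,2,3}. Safe: 4. Place at column 4.
Columns [7, 3, 1, 6, 8, 5, 2, 4], r−c [-6, -1, 2, -2, -3, 1, 5, 4], r+c [8, 5, 4, 10, 13, 11, 9, 12] are all distinct, so no two queens attack.

(1,7) (2,3) (3,1) (4,6) (5,8) (6,5) (7,2) (8,4)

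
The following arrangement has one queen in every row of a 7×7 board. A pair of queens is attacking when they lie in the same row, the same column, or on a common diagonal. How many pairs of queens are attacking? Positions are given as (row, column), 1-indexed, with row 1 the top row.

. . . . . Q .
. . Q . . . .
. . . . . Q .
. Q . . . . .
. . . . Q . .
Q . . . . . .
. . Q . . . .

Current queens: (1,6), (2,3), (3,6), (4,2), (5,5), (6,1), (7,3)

4

Same column: (1,6)–(3,6) (column 6); (2,3)–(7,3) (column 3).
Same diagonal: (1,6)–(6,1) (|1−6| = |6−1| = 5); (5,5)–(7,3) (|5−7| = |5−3| = 2).
Total attacking pairs: 4.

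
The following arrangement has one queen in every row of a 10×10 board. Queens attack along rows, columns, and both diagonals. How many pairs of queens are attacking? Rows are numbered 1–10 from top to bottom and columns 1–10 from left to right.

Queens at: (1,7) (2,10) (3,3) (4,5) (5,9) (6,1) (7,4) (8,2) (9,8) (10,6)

All columns are distinct and no two queens satisfy |Δrow| = |Δcol|, so no pair attacks.

0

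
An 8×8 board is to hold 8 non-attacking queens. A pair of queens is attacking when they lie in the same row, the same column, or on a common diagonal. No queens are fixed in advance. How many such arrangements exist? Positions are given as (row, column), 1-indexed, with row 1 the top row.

92

Branch on row 1: col 1 → 4; col 2 → 8; col 3 → 16; col 4 → 18; col 5 → 18; col 6 → 16; col 7 → 8; col 8 → 4.
Sum: 4 + 8 + 16 + 18 + 18 + 16 + 8 + 4 = 92.
(This is the classic 8-queens count.)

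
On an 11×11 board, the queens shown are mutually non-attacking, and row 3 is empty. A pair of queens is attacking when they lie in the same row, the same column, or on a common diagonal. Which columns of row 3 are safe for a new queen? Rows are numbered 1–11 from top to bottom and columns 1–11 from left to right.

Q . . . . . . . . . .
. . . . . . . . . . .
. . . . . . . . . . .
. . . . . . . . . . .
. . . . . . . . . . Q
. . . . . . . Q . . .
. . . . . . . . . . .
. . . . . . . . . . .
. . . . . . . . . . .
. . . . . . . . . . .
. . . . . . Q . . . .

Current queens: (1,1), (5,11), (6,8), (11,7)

columns 2, 4, 6, 10

(1,1) attacks row 3 at column 1 and diagonals 3.
(5,11) attacks row 3 at column 11 and diagonals 9.
(6,8) attacks row 3 at column 8 and diagonals 5, 11.
(11,7) attacks row 3 at column 7.
Attacked columns: {1, 3, 5, 7, 8, 9, 11}. Safe: {2, 4, 6, 10}.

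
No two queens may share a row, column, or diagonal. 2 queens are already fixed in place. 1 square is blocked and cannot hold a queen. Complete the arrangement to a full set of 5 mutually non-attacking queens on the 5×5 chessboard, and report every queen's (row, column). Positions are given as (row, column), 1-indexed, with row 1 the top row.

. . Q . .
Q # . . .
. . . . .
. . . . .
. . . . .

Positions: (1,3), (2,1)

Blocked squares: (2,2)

(1,3) (2,1) (3,4) (4,2) (5,5)

Row 3: attacked by (1,3)→{1,3,5}; (2,1)→{1,2}. Safe: 4. Place at column 4.
Row 4: attacked by (1,3)→{3}; (2,1)→{1,3}; (3,4)→{3,4,5}. Safe: 2. Place at column 2.
Row 5: attacked by (1,3)→{3}; (2,1)→{1,4}; (3,4)→{2,4}; (4,2)→{1,2,3}. Safe: 5. Place at column 5.
Columns [3, 1, 4, 2, 5], r−c [-2, 1, -1, 2, 0], r+c [4, 3, 7, 6, 10] are all distinct, so no two queens attack.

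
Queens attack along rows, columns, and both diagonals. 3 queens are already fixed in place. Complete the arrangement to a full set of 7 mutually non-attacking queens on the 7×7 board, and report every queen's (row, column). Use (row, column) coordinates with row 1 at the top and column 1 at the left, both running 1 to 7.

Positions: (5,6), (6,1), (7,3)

(1,4) (2,7) (3,5) (4,2) (5,6) (6,1) (7,3)

Row 1: attacked by (5,6)→{2,6}; (6,1)→{1,6}; (7,3)→{3}. Safe: 4, 5, 7. Place at column 4.
Row 2: attacked by (1,4)→{3,4,5}; (5,6)→{3,6}; (6,1)→{1,5}; (7,3)→{3}. Safe: 2, 7. Place at column 7.
Row 3: attacked by (1,4)→{2,4,6}; (2,7)→{6,7}; (5,6)→{4,6}; (6,1)→{1,4}; (7,3)→{3,7}. Safe: 5. Place at column 5.
Row 4: attacked by (1,4)→{1,4,7}; (2,7)→{5,7}; (3,5)→{4,5,6}; (5,6)→{5,6,7}; (6,1)→{1,3}; (7,3)→{3,6}. Safe: 2. Place at column 2.
Columns [4, 7, 5, 2, 6, 1, 3], r−c [-3, -5, -2, 2, -1, 5, 4], r+c [5, 9, 8, 6, 11, 7, 10] are all distinct, so no two queens attack.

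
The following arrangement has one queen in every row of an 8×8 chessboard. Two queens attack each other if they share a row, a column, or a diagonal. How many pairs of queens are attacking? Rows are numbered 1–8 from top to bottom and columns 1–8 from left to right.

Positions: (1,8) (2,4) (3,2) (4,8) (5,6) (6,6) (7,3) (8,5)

Same column: (1,8)–(4,8) (column 8); (5,6)–(6,6) (column 6).
Same diagonal: (4,8)–(6,6) (|4−6| = |8−6| = 2).
Total attacking pairs: 3.

3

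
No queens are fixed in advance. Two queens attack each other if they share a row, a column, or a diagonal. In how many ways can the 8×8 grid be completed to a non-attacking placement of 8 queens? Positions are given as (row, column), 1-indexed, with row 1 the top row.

92

Branch on row 1: col 1 → 4; col 2 → 8; col 3 → 16; col 4 → 18; col 5 → 18; col 6 → 16; col 7 → 8; col 8 → 4.
Sum: 4 + 8 + 16 + 18 + 18 + 16 + 8 + 4 = 92.
(This is the classic 8-queens count.)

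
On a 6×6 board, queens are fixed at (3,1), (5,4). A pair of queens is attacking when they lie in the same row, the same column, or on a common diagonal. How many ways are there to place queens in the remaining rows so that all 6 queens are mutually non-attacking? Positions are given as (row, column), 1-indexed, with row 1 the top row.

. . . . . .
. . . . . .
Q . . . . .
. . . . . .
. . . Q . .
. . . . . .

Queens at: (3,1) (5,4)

1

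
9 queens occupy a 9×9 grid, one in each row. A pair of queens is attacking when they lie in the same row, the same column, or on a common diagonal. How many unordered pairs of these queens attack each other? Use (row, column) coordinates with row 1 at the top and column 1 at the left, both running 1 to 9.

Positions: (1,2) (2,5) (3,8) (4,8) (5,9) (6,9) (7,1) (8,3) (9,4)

Same column: (3,8)–(4,8) (column 8); (5,9)–(6,9) (column 9).
Same diagonal: (2,5)–(6,9) (|2−6| = |5−9| = 4); (3,8)–(8,3) (|3−8| = |8−3| = 5); (4,8)–(5,9) (|4−5| = |8−9| = 1); (8,3)–(9,4) (|8−9| = |3−4| = 1).
Total attacking pairs: 6.

6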